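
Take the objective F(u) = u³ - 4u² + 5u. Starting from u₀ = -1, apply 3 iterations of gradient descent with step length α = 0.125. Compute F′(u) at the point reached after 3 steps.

F′(u) = 3u² - 8u + 5
u₁ = -1 − 0.125·16 = -3
u₂ = -3 − 0.125·56 = -10
u₃ = -10 − 0.125·385 = -58.125
F′(u) at (-58.125) = 10605.546875

10605.546875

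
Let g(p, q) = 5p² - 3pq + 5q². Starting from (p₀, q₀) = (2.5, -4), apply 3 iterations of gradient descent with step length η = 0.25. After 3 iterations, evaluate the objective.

17816.49481201171875

∇g = (10p - 3q, -3p + 10q)
(p₁, q₁) = (2.5, -4) − 0.25·(37, -47.5) = (-6.75, 7.875)
(p₂, q₂) = (-6.75, 7.875) − 0.25·(-91.125, 99) = (16.03125, -16.875)
(p₃, q₃) = (16.03125, -16.875) − 0.25·(210.9375, -216.84375) = (-36.703125, 37.3359375)
g(-36.703125, 37.3359375) = 17816.49481201171875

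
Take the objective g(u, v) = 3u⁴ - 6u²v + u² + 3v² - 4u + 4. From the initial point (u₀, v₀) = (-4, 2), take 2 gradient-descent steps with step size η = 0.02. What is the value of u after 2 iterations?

-199.76723968

∇g = (12u³ - 12uv + 2u - 4, -6u² + 6v)
Step 1: at (-4, 2), ∇g = (-684, -84) → (-4, 2) − 0.02·(-684, -84) = (9.68, 3.68)
Step 2: at (9.68, 3.68), ∇g = (10472.361984, -540.1344) → (9.68, 3.68) − 0.02·(10472.361984, -540.1344) = (-199.76723968, 14.482688)
u = -199.76723968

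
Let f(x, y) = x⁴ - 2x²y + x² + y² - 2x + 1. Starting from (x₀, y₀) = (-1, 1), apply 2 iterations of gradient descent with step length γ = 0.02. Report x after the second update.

∇f = (4x³ - 4xy + 2x - 2, -2x² + 2y)
(x₁, y₁) = (-1, 1) − 0.02·(-4, 0) = (-0.92, 1)
(x₂, y₂) = (-0.92, 1) − 0.02·(-3.274752, 0.3072) = (-0.85450496, 0.993856)
x = -0.85450496

-0.85450496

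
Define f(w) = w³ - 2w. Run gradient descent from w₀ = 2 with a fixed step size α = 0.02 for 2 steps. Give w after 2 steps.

f′(w) = 3w² - 2
Step 1: f′(2) = 10; w₁ = 2 − 0.02·10 = 1.8
Step 2: f′(1.8) = 7.72; w₂ = 1.8 − 0.02·7.72 = 1.6456

1.6456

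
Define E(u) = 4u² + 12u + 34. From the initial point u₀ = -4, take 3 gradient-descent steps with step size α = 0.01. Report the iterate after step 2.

-3.616

E′(u) = 8u + 12
Step 1: E′(-4) = -20; u₁ = -4 − 0.01·(-20) = -3.8
Step 2: E′(-3.8) = -18.4; u₂ = -3.8 − 0.01·(-18.4) = -3.616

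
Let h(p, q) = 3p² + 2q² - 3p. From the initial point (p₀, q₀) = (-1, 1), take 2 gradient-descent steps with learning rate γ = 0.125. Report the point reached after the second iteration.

∇h = (6p - 3, 4q)
(p₁, q₁) = (-1, 1) − 0.125·(-9, 4) = (0.125, 0.5)
(p₂, q₂) = (0.125, 0.5) − 0.125·(-2.25, 2) = (0.40625, 0.25)

(0.40625, 0.25)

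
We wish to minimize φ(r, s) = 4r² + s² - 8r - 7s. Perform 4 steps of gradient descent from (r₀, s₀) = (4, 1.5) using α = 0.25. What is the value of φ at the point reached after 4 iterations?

19.765625

∇φ = (8r - 8, 2s - 7)
Step 1: at (4, 1.5), ∇φ = (24, -4) → (4, 1.5) − 0.25·(24, -4) = (-2, 2.5)
Step 2: at (-2, 2.5), ∇φ = (-24, -2) → (-2, 2.5) − 0.25·(-24, -2) = (4, 3)
Step 3: at (4, 3), ∇φ = (24, -1) → (4, 3) − 0.25·(24, -1) = (-2, 3.25)
Step 4: at (-2, 3.25), ∇φ = (-24, -0.5) → (-2, 3.25) − 0.25·(-24, -0.5) = (4, 3.375)
φ(4, 3.375) = 19.765625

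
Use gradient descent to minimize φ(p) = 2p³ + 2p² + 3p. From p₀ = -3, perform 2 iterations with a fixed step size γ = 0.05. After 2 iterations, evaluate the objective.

φ′(p) = 6p² + 4p + 3
p₁ = -3 − 0.05·45 = -5.25
p₂ = -5.25 − 0.05·147.375 = -12.61875
φ(-12.61875) = -3738.02963818359375

-3738.02963818359375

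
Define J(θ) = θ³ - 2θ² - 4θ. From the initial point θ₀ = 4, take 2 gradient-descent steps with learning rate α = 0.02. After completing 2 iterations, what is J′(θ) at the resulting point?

J′(θ) = 3θ² - 4θ - 4
θ₁ = 4 − 0.02·28 = 3.44
θ₂ = 3.44 − 0.02·17.7408 = 3.085184
J′(θ) at (3.085184) = 12.214344941568

12.214344941568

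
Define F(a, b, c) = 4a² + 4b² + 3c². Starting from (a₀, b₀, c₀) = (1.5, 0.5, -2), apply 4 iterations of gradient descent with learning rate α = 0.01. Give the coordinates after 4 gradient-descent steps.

∇F = (8a, 8b, 6c)
(a₁, b₁, c₁) = (1.5, 0.5, -2) − 0.01·(12, 4, -12) = (1.38, 0.46, -1.88)
(a₂, b₂, c₂) = (1.38, 0.46, -1.88) − 0.01·(11.04, 3.68, -11.28) = (1.2696, 0.4232, -1.7672)
(a₃, b₃, c₃) = (1.2696, 0.4232, -1.7672) − 0.01·(10.1568, 3.3856, -10.6032) = (1.168032, 0.389344, -1.661168)
(a₄, b₄, c₄) = (1.168032, 0.389344, -1.661168) − 0.01·(9.344256, 3.114752, -9.967008) = (1.07458944, 0.35819648, -1.56149792)

(1.07458944, 0.35819648, -1.56149792)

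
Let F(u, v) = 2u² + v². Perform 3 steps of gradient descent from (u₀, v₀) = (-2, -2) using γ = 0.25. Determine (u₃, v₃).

(0, -0.25)

∇F = (4u, 2v)
(u₁, v₁) = (-2, -2) − 0.25·(-8, -4) = (0, -1)
(u₂, v₂) = (0, -1) − 0.25·(0, -2) = (0, -0.5)
(u₃, v₃) = (0, -0.5) − 0.25·(0, -1) = (0, -0.25)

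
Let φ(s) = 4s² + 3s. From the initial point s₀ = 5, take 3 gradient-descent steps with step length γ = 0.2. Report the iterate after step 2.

1.56

φ′(s) = 8s + 3
s₁ = 5 − 0.2·43 = -3.6
s₂ = -3.6 − 0.2·(-25.8) = 1.56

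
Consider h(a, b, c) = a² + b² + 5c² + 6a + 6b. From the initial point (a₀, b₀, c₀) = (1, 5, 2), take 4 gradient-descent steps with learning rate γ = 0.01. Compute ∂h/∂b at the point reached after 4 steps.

∇h = (2a + 6, 2b + 6, 10c)
Step 1: at (1, 5, 2), ∇h = (8, 16, 20) → (1, 5, 2) − 0.01·(8, 16, 20) = (0.92, 4.84, 1.8)
Step 2: at (0.92, 4.84, 1.8), ∇h = (7.84, 15.68, 18) → (0.92, 4.84, 1.8) − 0.01·(7.84, 15.68, 18) = (0.8416, 4.6832, 1.62)
Step 3: at (0.8416, 4.6832, 1.62), ∇h = (7.6832, 15.3664, 16.2) → (0.8416, 4.6832, 1.62) − 0.01·(7.6832, 15.3664, 16.2) = (0.764768, 4.529536, 1.458)
Step 4: at (0.764768, 4.529536, 1.458), ∇h = (7.529536, 15.059072, 14.58) → (0.764768, 4.529536, 1.458) − 0.01·(7.529536, 15.059072, 14.58) = (0.68947264, 4.37894528, 1.3122)
∂h/∂b at (0.68947264, 4.37894528, 1.3122) = 14.75789056

14.75789056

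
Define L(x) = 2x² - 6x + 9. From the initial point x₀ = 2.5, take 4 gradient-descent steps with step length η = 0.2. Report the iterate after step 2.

L′(x) = 4x - 6
x₁ = 2.5 − 0.2·4 = 1.7
x₂ = 1.7 − 0.2·0.8 = 1.54

1.54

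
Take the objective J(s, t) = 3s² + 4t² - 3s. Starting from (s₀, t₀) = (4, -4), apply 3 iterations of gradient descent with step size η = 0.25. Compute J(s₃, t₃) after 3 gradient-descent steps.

63.82421875

∇J = (6s - 3, 8t)
(s₁, t₁) = (4, -4) − 0.25·(21, -32) = (-1.25, 4)
(s₂, t₂) = (-1.25, 4) − 0.25·(-10.5, 32) = (1.375, -4)
(s₃, t₃) = (1.375, -4) − 0.25·(5.25, -32) = (0.0625, 4)
J(0.0625, 4) = 63.82421875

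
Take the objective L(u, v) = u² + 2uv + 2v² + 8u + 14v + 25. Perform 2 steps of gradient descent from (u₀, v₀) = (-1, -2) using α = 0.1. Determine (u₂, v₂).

∇L = (2u + 2v + 8, 2u + 4v + 14)
Step 1: at (-1, -2), ∇L = (2, 4) → (-1, -2) − 0.1·(2, 4) = (-1.2, -2.4)
Step 2: at (-1.2, -2.4), ∇L = (0.8, 2) → (-1.2, -2.4) − 0.1·(0.8, 2) = (-1.28, -2.6)

(-1.28, -2.6)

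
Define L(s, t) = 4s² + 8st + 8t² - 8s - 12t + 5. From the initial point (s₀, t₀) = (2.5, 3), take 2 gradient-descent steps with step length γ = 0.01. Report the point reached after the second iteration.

∇L = (8s + 8t - 8, 8s + 16t - 12)
Step 1: at (2.5, 3), ∇L = (36, 56) → (2.5, 3) − 0.01·(36, 56) = (2.14, 2.44)
Step 2: at (2.14, 2.44), ∇L = (28.64, 44.16) → (2.14, 2.44) − 0.01·(28.64, 44.16) = (1.8536, 1.9984)

(1.8536, 1.9984)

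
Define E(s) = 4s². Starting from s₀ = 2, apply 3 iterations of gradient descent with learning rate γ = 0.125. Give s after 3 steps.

E′(s) = 8s
Step 1: E′(2) = 16; s₁ = 2 − 0.125·16 = 0
Step 2: E′(0) = 0; s₂ = 0 − 0.125·0 = 0
Step 3: E′(0) = 0; s₃ = 0 − 0.125·0 = 0

0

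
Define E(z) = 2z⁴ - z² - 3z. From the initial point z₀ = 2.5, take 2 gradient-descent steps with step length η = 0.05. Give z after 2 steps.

11.50315

E′(z) = 8z³ - 2z - 3
z₁ = 2.5 − 0.05·117 = -3.35
z₂ = -3.35 − 0.05·(-297.063) = 11.50315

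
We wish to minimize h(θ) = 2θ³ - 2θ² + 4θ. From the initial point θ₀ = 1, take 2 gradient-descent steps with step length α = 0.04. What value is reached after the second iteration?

0.582976

h′(θ) = 6θ² - 4θ + 4
Step 1: h′(1) = 6; θ₁ = 1 − 0.04·6 = 0.76
Step 2: h′(0.76) = 4.4256; θ₂ = 0.76 − 0.04·4.4256 = 0.582976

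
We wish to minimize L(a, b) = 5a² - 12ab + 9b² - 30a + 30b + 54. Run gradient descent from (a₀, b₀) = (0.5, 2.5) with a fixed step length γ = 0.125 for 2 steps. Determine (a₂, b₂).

(-7.28125, 14.96875)

∇L = (10a - 12b - 30, -12a + 18b + 30)
Step 1: at (0.5, 2.5), ∇L = (-55, 69) → (0.5, 2.5) − 0.125·(-55, 69) = (7.375, -6.125)
Step 2: at (7.375, -6.125), ∇L = (117.25, -168.75) → (7.375, -6.125) − 0.125·(117.25, -168.75) = (-7.28125, 14.96875)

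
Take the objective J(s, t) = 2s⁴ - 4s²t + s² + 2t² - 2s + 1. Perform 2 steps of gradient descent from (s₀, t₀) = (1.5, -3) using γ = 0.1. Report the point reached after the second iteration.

∇J = (8s³ - 8st + 2s - 2, -4s² + 4t)
(s₁, t₁) = (1.5, -3) − 0.1·(64, -21) = (-4.9, -0.9)
(s₂, t₂) = (-4.9, -0.9) − 0.1·(-988.272, -99.64) = (93.9272, 9.064)

(93.9272, 9.064)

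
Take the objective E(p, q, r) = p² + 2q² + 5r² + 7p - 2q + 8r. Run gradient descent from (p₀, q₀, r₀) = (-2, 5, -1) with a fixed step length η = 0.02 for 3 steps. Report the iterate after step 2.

∇E = (2p + 7, 4q - 2, 10r + 8)
Step 1: at (-2, 5, -1), ∇E = (3, 18, -2) → (-2, 5, -1) − 0.02·(3, 18, -2) = (-2.06, 4.64, -0.96)
Step 2: at (-2.06, 4.64, -0.96), ∇E = (2.88, 16.56, -1.6) → (-2.06, 4.64, -0.96) − 0.02·(2.88, 16.56, -1.6) = (-2.1176, 4.3088, -0.928)

(-2.1176, 4.3088, -0.928)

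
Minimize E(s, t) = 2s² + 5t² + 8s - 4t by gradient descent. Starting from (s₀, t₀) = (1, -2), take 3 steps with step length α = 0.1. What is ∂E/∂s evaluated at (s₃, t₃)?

∇E = (4s + 8, 10t - 4)
Step 1: at (1, -2), ∇E = (12, -24) → (1, -2) − 0.1·(12, -24) = (-0.2, 0.4)
Step 2: at (-0.2, 0.4), ∇E = (7.2, 0) → (-0.2, 0.4) − 0.1·(7.2, 0) = (-0.92, 0.4)
Step 3: at (-0.92, 0.4), ∇E = (4.32, 0) → (-0.92, 0.4) − 0.1·(4.32, 0) = (-1.352, 0.4)
∂E/∂s at (-1.352, 0.4) = 2.592

2.592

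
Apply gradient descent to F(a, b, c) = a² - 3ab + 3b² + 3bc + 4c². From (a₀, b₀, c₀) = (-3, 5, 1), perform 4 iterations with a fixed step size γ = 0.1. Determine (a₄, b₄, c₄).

∇F = (2a - 3b, -3a + 6b + 3c, 3b + 8c)
(a₁, b₁, c₁) = (-3, 5, 1) − 0.1·(-21, 42, 23) = (-0.9, 0.8, -1.3)
(a₂, b₂, c₂) = (-0.9, 0.8, -1.3) − 0.1·(-4.2, 3.6, -8) = (-0.48, 0.44, -0.5)
(a₃, b₃, c₃) = (-0.48, 0.44, -0.5) − 0.1·(-2.28, 2.58, -2.68) = (-0.252, 0.182, -0.232)
(a₄, b₄, c₄) = (-0.252, 0.182, -0.232) − 0.1·(-1.05, 1.152, -1.31) = (-0.147, 0.0668, -0.101)

(-0.147, 0.0668, -0.101)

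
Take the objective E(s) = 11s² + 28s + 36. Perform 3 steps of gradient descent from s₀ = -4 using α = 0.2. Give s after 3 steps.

E′(s) = 22s + 28
s₁ = -4 − 0.2·(-60) = 8
s₂ = 8 − 0.2·204 = -32.8
s₃ = -32.8 − 0.2·(-693.6) = 105.92

105.92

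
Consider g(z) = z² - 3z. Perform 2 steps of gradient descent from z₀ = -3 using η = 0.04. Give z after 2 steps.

-2.3088

g′(z) = 2z - 3
Step 1: g′(-3) = -9; z₁ = -3 − 0.04·(-9) = -2.64
Step 2: g′(-2.64) = -8.28; z₂ = -2.64 − 0.04·(-8.28) = -2.3088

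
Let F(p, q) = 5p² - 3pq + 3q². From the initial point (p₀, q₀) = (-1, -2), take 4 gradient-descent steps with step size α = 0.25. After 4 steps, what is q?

∇F = (10p - 3q, -3p + 6q)
(p₁, q₁) = (-1, -2) − 0.25·(-4, -9) = (0, 0.25)
(p₂, q₂) = (0, 0.25) − 0.25·(-0.75, 1.5) = (0.1875, -0.125)
(p₃, q₃) = (0.1875, -0.125) − 0.25·(2.25, -1.3125) = (-0.375, 0.203125)
(p₄, q₄) = (-0.375, 0.203125) − 0.25·(-4.359375, 2.34375) = (0.71484375, -0.3828125)
q = -0.3828125

-0.3828125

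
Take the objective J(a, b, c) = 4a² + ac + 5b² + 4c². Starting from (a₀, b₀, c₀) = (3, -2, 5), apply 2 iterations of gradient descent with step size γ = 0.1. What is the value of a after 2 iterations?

-0.05

∇J = (8a + c, 10b, a + 8c)
(a₁, b₁, c₁) = (3, -2, 5) − 0.1·(29, -20, 43) = (0.1, 0, 0.7)
(a₂, b₂, c₂) = (0.1, 0, 0.7) − 0.1·(1.5, 0, 5.7) = (-0.05, 0, 0.13)
a = -0.05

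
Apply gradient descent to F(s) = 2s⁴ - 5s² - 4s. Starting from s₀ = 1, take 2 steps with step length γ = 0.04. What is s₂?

F′(s) = 8s³ - 10s - 4
Step 1: F′(1) = -6; s₁ = 1 − 0.04·(-6) = 1.24
Step 2: F′(1.24) = -1.147008; s₂ = 1.24 − 0.04·(-1.147008) = 1.28588032

1.28588032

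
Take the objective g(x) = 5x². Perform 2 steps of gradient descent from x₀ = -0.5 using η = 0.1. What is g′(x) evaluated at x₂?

g′(x) = 10x
x₁ = -0.5 − 0.1·(-5) = 0
x₂ = 0 − 0.1·0 = 0
g′(x) at (0) = 0

0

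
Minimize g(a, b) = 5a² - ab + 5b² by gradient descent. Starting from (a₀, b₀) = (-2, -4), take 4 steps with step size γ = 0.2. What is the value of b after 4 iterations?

∇g = (10a - b, -a + 10b)
Step 1: at (-2, -4), ∇g = (-16, -38) → (-2, -4) − 0.2·(-16, -38) = (1.2, 3.6)
Step 2: at (1.2, 3.6), ∇g = (8.4, 34.8) → (1.2, 3.6) − 0.2·(8.4, 34.8) = (-0.48, -3.36)
Step 3: at (-0.48, -3.36), ∇g = (-1.44, -33.12) → (-0.48, -3.36) − 0.2·(-1.44, -33.12) = (-0.192, 3.264)
Step 4: at (-0.192, 3.264), ∇g = (-5.184, 32.832) → (-0.192, 3.264) − 0.2·(-5.184, 32.832) = (0.8448, -3.3024)
b = -3.3024

-3.3024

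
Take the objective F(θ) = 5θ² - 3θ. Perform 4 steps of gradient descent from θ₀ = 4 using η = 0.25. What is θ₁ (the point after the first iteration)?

-5.25

F′(θ) = 10θ - 3
θ₁ = 4 − 0.25·37 = -5.25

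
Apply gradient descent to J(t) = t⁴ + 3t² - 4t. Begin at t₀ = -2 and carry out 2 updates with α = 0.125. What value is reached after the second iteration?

-30.5

J′(t) = 4t³ + 6t - 4
t₁ = -2 − 0.125·(-48) = 4
t₂ = 4 − 0.125·276 = -30.5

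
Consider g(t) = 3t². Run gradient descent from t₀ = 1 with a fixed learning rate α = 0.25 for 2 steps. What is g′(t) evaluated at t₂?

g′(t) = 6t
t₁ = 1 − 0.25·6 = -0.5
t₂ = -0.5 − 0.25·(-3) = 0.25
g′(t) at (0.25) = 1.5

1.5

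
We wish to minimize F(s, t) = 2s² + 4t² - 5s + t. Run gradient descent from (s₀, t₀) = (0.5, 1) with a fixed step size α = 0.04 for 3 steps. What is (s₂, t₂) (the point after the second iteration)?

∇F = (4s - 5, 8t + 1)
Step 1: at (0.5, 1), ∇F = (-3, 9) → (0.5, 1) − 0.04·(-3, 9) = (0.62, 0.64)
Step 2: at (0.62, 0.64), ∇F = (-2.52, 6.12) → (0.62, 0.64) − 0.04·(-2.52, 6.12) = (0.7208, 0.3952)

(0.7208, 0.3952)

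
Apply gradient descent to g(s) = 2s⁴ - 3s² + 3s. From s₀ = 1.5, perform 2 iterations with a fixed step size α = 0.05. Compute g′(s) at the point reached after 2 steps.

g′(s) = 8s³ - 6s + 3
s₁ = 1.5 − 0.05·21 = 0.45
s₂ = 0.45 − 0.05·1.029 = 0.39855
g′(s) at (0.39855) = 1.115152159611

1.115152159611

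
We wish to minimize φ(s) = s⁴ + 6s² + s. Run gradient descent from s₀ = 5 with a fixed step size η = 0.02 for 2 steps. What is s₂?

14.50414784

φ′(s) = 4s³ + 12s + 1
s₁ = 5 − 0.02·561 = -6.22
s₂ = -6.22 − 0.02·(-1036.207392) = 14.50414784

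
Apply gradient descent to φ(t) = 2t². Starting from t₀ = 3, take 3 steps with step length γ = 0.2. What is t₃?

φ′(t) = 4t
Step 1: φ′(3) = 12; t₁ = 3 − 0.2·12 = 0.6
Step 2: φ′(0.6) = 2.4; t₂ = 0.6 − 0.2·2.4 = 0.12
Step 3: φ′(0.12) = 0.48; t₃ = 0.12 − 0.2·0.48 = 0.024

0.024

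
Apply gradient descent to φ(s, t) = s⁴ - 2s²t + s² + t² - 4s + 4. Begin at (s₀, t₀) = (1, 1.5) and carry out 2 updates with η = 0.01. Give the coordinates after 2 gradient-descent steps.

(1.07618944, 1.481832)

∇φ = (4s³ - 4st + 2s - 4, -2s² + 2t)
Step 1: at (1, 1.5), ∇φ = (-4, 1) → (1, 1.5) − 0.01·(-4, 1) = (1.04, 1.49)
Step 2: at (1.04, 1.49), ∇φ = (-3.618944, 0.8168) → (1.04, 1.49) − 0.01·(-3.618944, 0.8168) = (1.07618944, 1.481832)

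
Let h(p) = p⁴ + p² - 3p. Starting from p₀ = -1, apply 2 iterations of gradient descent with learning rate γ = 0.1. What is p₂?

0.2204

h′(p) = 4p³ + 2p - 3
p₁ = -1 − 0.1·(-9) = -0.1
p₂ = -0.1 − 0.1·(-3.204) = 0.2204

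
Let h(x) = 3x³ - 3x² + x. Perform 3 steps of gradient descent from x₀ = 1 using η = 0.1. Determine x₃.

h′(x) = 9x² - 6x + 1
x₁ = 1 − 0.1·4 = 0.6
x₂ = 0.6 − 0.1·0.64 = 0.536
x₃ = 0.536 − 0.1·0.369664 = 0.4990336

0.4990336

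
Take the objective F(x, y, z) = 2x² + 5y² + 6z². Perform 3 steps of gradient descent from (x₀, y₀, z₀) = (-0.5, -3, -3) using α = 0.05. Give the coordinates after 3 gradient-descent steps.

∇F = (4x, 10y, 12z)
Step 1: at (-0.5, -3, -3), ∇F = (-2, -30, -36) → (-0.5, -3, -3) − 0.05·(-2, -30, -36) = (-0.4, -1.5, -1.2)
Step 2: at (-0.4, -1.5, -1.2), ∇F = (-1.6, -15, -14.4) → (-0.4, -1.5, -1.2) − 0.05·(-1.6, -15, -14.4) = (-0.32, -0.75, -0.48)
Step 3: at (-0.32, -0.75, -0.48), ∇F = (-1.28, -7.5, -5.76) → (-0.32, -0.75, -0.48) − 0.05·(-1.28, -7.5, -5.76) = (-0.256, -0.375, -0.192)

(-0.256, -0.375, -0.192)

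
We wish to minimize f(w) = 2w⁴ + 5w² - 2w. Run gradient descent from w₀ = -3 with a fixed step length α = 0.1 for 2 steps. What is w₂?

-8287.9856

f′(w) = 8w³ + 10w - 2
Step 1: f′(-3) = -248; w₁ = -3 − 0.1·(-248) = 21.8
Step 2: f′(21.8) = 83097.856; w₂ = 21.8 − 0.1·83097.856 = -8287.9856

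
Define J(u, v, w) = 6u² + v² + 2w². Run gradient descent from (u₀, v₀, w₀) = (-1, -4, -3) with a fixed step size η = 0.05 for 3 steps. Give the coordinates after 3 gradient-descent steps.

∇J = (12u, 2v, 4w)
(u₁, v₁, w₁) = (-1, -4, -3) − 0.05·(-12, -8, -12) = (-0.4, -3.6, -2.4)
(u₂, v₂, w₂) = (-0.4, -3.6, -2.4) − 0.05·(-4.8, -7.2, -9.6) = (-0.16, -3.24, -1.92)
(u₃, v₃, w₃) = (-0.16, -3.24, -1.92) − 0.05·(-1.92, -6.48, -7.68) = (-0.064, -2.916, -1.536)

(-0.064, -2.916, -1.536)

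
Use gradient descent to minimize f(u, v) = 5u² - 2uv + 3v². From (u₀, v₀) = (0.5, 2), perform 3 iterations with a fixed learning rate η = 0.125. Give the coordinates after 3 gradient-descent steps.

(0.046875, 0.078125)

∇f = (10u - 2v, -2u + 6v)
Step 1: at (0.5, 2), ∇f = (1, 11) → (0.5, 2) − 0.125·(1, 11) = (0.375, 0.625)
Step 2: at (0.375, 0.625), ∇f = (2.5, 3) → (0.375, 0.625) − 0.125·(2.5, 3) = (0.0625, 0.25)
Step 3: at (0.0625, 0.25), ∇f = (0.125, 1.375) → (0.0625, 0.25) − 0.125·(0.125, 1.375) = (0.046875, 0.078125)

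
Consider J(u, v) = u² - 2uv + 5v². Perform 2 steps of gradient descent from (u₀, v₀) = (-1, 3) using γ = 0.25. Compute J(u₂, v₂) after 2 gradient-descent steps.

∇J = (2u - 2v, -2u + 10v)
(u₁, v₁) = (-1, 3) − 0.25·(-8, 32) = (1, -5)
(u₂, v₂) = (1, -5) − 0.25·(12, -52) = (-2, 8)
J(-2, 8) = 356

356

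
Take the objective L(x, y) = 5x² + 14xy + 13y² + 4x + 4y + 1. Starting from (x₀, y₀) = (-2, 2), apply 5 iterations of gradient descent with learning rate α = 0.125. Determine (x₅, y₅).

∇L = (10x + 14y + 4, 14x + 26y + 4)
(x₁, y₁) = (-2, 2) − 0.125·(12, 28) = (-3.5, -1.5)
(x₂, y₂) = (-3.5, -1.5) − 0.125·(-52, -84) = (3, 9)
(x₃, y₃) = (3, 9) − 0.125·(160, 280) = (-17, -26)
(x₄, y₄) = (-17, -26) − 0.125·(-530, -910) = (49.25, 87.75)
(x₅, y₅) = (49.25, 87.75) − 0.125·(1725, 2975) = (-166.375, -284.125)

(-166.375, -284.125)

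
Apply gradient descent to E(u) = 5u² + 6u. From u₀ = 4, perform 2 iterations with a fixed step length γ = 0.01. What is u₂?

E′(u) = 10u + 6
u₁ = 4 − 0.01·46 = 3.54
u₂ = 3.54 − 0.01·41.4 = 3.126

3.126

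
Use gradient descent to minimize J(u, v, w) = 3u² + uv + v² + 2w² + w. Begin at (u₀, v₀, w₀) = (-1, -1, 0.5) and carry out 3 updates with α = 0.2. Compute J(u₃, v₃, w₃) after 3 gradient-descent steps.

-0.088064

∇J = (6u + v, u + 2v, 4w + 1)
(u₁, v₁, w₁) = (-1, -1, 0.5) − 0.2·(-7, -3, 3) = (0.4, -0.4, -0.1)
(u₂, v₂, w₂) = (0.4, -0.4, -0.1) − 0.2·(2, -0.4, 0.6) = (0, -0.32, -0.22)
(u₃, v₃, w₃) = (0, -0.32, -0.22) − 0.2·(-0.32, -0.64, 0.12) = (0.064, -0.192, -0.244)
J(0.064, -0.192, -0.244) = -0.088064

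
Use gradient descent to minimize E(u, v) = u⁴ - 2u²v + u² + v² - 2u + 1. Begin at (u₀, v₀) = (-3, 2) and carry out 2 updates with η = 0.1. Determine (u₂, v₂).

∇E = (4u³ - 4uv + 2u - 2, -2u² + 2v)
Step 1: at (-3, 2), ∇E = (-92, -14) → (-3, 2) − 0.1·(-92, -14) = (6.2, 3.4)
Step 2: at (6.2, 3.4), ∇E = (879.392, -70.08) → (6.2, 3.4) − 0.1·(879.392, -70.08) = (-81.7392, 10.408)

(-81.7392, 10.408)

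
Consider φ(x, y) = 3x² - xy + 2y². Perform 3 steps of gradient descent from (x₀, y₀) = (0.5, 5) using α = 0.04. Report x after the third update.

0.606016

∇φ = (6x - y, -x + 4y)
Step 1: at (0.5, 5), ∇φ = (-2, 19.5) → (0.5, 5) − 0.04·(-2, 19.5) = (0.58, 4.22)
Step 2: at (0.58, 4.22), ∇φ = (-0.74, 16.3) → (0.58, 4.22) − 0.04·(-0.74, 16.3) = (0.6096, 3.568)
Step 3: at (0.6096, 3.568), ∇φ = (0.0896, 13.6624) → (0.6096, 3.568) − 0.04·(0.0896, 13.6624) = (0.606016, 3.021504)
x = 0.606016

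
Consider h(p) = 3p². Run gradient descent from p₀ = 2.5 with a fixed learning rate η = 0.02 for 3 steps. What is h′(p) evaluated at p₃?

h′(p) = 6p
Step 1: h′(2.5) = 15; p₁ = 2.5 − 0.02·15 = 2.2
Step 2: h′(2.2) = 13.2; p₂ = 2.2 − 0.02·13.2 = 1.936
Step 3: h′(1.936) = 11.616; p₃ = 1.936 − 0.02·11.616 = 1.70368
h′(p) at (1.70368) = 10.22208

10.22208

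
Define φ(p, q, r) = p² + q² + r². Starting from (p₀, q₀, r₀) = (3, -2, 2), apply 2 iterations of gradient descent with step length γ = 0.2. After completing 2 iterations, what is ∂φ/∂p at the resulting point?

∇φ = (2p, 2q, 2r)
(p₁, q₁, r₁) = (3, -2, 2) − 0.2·(6, -4, 4) = (1.8, -1.2, 1.2)
(p₂, q₂, r₂) = (1.8, -1.2, 1.2) − 0.2·(3.6, -2.4, 2.4) = (1.08, -0.72, 0.72)
∂φ/∂p at (1.08, -0.72, 0.72) = 2.16

2.16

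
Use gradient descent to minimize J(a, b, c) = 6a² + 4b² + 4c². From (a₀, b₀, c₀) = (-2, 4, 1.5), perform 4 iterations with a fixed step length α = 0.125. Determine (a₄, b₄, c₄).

∇J = (12a, 8b, 8c)
Step 1: at (-2, 4, 1.5), ∇J = (-24, 32, 12) → (-2, 4, 1.5) − 0.125·(-24, 32, 12) = (1, 0, 0)
Step 2: at (1, 0, 0), ∇J = (12, 0, 0) → (1, 0, 0) − 0.125·(12, 0, 0) = (-0.5, 0, 0)
Step 3: at (-0.5, 0, 0), ∇J = (-6, 0, 0) → (-0.5, 0, 0) − 0.125·(-6, 0, 0) = (0.25, 0, 0)
Step 4: at (0.25, 0, 0), ∇J = (3, 0, 0) → (0.25, 0, 0) − 0.125·(3, 0, 0) = (-0.125, 0, 0)

(-0.125, 0, 0)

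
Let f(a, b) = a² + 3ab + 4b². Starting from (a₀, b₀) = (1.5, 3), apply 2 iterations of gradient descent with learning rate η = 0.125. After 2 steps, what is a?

∇f = (2a + 3b, 3a + 8b)
Step 1: at (1.5, 3), ∇f = (12, 28.5) → (1.5, 3) − 0.125·(12, 28.5) = (0, -0.5625)
Step 2: at (0, -0.5625), ∇f = (-1.6875, -4.5) → (0, -0.5625) − 0.125·(-1.6875, -4.5) = (0.2109375, 0)
a = 0.2109375

0.2109375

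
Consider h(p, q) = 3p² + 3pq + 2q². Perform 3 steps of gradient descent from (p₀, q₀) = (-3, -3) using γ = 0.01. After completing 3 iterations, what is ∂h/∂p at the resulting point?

∇h = (6p + 3q, 3p + 4q)
(p₁, q₁) = (-3, -3) − 0.01·(-27, -21) = (-2.73, -2.79)
(p₂, q₂) = (-2.73, -2.79) − 0.01·(-24.75, -19.35) = (-2.4825, -2.5965)
(p₃, q₃) = (-2.4825, -2.5965) − 0.01·(-22.6845, -17.8335) = (-2.255655, -2.418165)
∂h/∂p at (-2.255655, -2.418165) = -20.788425

-20.788425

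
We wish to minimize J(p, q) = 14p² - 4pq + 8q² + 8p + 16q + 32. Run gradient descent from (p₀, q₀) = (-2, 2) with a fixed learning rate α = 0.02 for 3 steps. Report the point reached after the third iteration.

∇J = (28p - 4q + 8, -4p + 16q + 16)
Step 1: at (-2, 2), ∇J = (-56, 56) → (-2, 2) − 0.02·(-56, 56) = (-0.88, 0.88)
Step 2: at (-0.88, 0.88), ∇J = (-20.16, 33.6) → (-0.88, 0.88) − 0.02·(-20.16, 33.6) = (-0.4768, 0.208)
Step 3: at (-0.4768, 0.208), ∇J = (-6.1824, 21.2352) → (-0.4768, 0.208) − 0.02·(-6.1824, 21.2352) = (-0.353152, -0.216704)

(-0.353152, -0.216704)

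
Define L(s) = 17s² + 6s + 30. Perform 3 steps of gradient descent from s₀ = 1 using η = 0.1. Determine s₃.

-16.44

L′(s) = 34s + 6
s₁ = 1 − 0.1·40 = -3
s₂ = -3 − 0.1·(-96) = 6.6
s₃ = 6.6 − 0.1·230.4 = -16.44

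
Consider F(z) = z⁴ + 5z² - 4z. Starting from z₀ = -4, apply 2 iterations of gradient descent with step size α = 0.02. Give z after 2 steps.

F′(z) = 4z³ + 10z - 4
z₁ = -4 − 0.02·(-300) = 2
z₂ = 2 − 0.02·48 = 1.04

1.04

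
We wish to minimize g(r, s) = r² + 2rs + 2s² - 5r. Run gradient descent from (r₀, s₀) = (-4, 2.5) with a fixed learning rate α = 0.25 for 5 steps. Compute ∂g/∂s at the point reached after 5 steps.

1.4375

∇g = (2r + 2s - 5, 2r + 4s)
(r₁, s₁) = (-4, 2.5) − 0.25·(-8, 2) = (-2, 2)
(r₂, s₂) = (-2, 2) − 0.25·(-5, 4) = (-0.75, 1)
(r₃, s₃) = (-0.75, 1) − 0.25·(-4.5, 2.5) = (0.375, 0.375)
(r₄, s₄) = (0.375, 0.375) − 0.25·(-3.5, 2.25) = (1.25, -0.1875)
(r₅, s₅) = (1.25, -0.1875) − 0.25·(-2.875, 1.75) = (1.96875, -0.625)
∂g/∂s at (1.96875, -0.625) = 1.4375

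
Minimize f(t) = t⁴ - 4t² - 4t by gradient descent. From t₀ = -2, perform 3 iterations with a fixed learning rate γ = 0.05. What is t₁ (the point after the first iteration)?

f′(t) = 4t³ - 8t - 4
t₁ = -2 − 0.05·(-20) = -1

-1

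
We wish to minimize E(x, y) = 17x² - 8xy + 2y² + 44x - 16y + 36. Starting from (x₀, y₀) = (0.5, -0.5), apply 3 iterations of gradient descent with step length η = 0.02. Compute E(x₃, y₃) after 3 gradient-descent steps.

∇E = (34x - 8y + 44, -8x + 4y - 16)
Step 1: at (0.5, -0.5), ∇E = (65, -22) → (0.5, -0.5) − 0.02·(65, -22) = (-0.8, -0.06)
Step 2: at (-0.8, -0.06), ∇E = (17.28, -9.84) → (-0.8, -0.06) − 0.02·(17.28, -9.84) = (-1.1456, 0.1368)
Step 3: at (-1.1456, 0.1368), ∇E = (3.9552, -6.288) → (-1.1456, 0.1368) − 0.02·(3.9552, -6.288) = (-1.224704, 0.26256)
E(-1.224704, 0.26256) = 6.120703854592

6.120703854592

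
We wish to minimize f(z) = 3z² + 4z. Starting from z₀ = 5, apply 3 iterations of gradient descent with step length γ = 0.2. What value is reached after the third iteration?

-0.712

f′(z) = 6z + 4
Step 1: f′(5) = 34; z₁ = 5 − 0.2·34 = -1.8
Step 2: f′(-1.8) = -6.8; z₂ = -1.8 − 0.2·(-6.8) = -0.44
Step 3: f′(-0.44) = 1.36; z₃ = -0.44 − 0.2·1.36 = -0.712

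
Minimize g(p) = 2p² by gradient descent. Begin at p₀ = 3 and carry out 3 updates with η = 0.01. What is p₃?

2.654208

g′(p) = 4p
p₁ = 3 − 0.01·12 = 2.88
p₂ = 2.88 − 0.01·11.52 = 2.7648
p₃ = 2.7648 − 0.01·11.0592 = 2.654208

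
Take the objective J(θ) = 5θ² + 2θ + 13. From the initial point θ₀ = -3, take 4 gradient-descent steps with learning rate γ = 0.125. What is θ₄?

J′(θ) = 10θ + 2
θ₁ = -3 − 0.125·(-28) = 0.5
θ₂ = 0.5 − 0.125·7 = -0.375
θ₃ = -0.375 − 0.125·(-1.75) = -0.15625
θ₄ = -0.15625 − 0.125·0.4375 = -0.2109375

-0.2109375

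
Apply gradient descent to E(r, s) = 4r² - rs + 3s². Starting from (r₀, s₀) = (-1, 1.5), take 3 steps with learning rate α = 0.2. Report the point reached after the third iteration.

∇E = (8r - s, -r + 6s)
(r₁, s₁) = (-1, 1.5) − 0.2·(-9.5, 10) = (0.9, -0.5)
(r₂, s₂) = (0.9, -0.5) − 0.2·(7.7, -3.9) = (-0.64, 0.28)
(r₃, s₃) = (-0.64, 0.28) − 0.2·(-5.4, 2.32) = (0.44, -0.184)

(0.44, -0.184)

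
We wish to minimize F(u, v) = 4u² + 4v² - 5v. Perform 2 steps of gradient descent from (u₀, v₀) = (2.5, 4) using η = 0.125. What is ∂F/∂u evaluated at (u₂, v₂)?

0

∇F = (8u, 8v - 5)
(u₁, v₁) = (2.5, 4) − 0.125·(20, 27) = (0, 0.625)
(u₂, v₂) = (0, 0.625) − 0.125·(0, 0) = (0, 0.625)
∂F/∂u at (0, 0.625) = 0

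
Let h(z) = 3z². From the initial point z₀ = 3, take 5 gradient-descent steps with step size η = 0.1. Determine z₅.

h′(z) = 6z
Step 1: h′(3) = 18; z₁ = 3 − 0.1·18 = 1.2
Step 2: h′(1.2) = 7.2; z₂ = 1.2 − 0.1·7.2 = 0.48
Step 3: h′(0.48) = 2.88; z₃ = 0.48 − 0.1·2.88 = 0.192
Step 4: h′(0.192) = 1.152; z₄ = 0.192 − 0.1·1.152 = 0.0768
Step 5: h′(0.0768) = 0.4608; z₅ = 0.0768 − 0.1·0.4608 = 0.03072

0.03072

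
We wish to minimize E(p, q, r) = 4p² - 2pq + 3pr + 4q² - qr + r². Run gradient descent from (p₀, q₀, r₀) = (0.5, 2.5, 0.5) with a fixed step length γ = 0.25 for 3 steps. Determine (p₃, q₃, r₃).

∇E = (8p - 2q + 3r, -2p + 8q - r, 3p - q + 2r)
(p₁, q₁, r₁) = (0.5, 2.5, 0.5) − 0.25·(0.5, 18.5, 0) = (0.375, -2.125, 0.5)
(p₂, q₂, r₂) = (0.375, -2.125, 0.5) − 0.25·(8.75, -18.25, 4.25) = (-1.8125, 2.4375, -0.5625)
(p₃, q₃, r₃) = (-1.8125, 2.4375, -0.5625) − 0.25·(-21.0625, 23.6875, -9) = (3.453125, -3.484375, 1.6875)

(3.453125, -3.484375, 1.6875)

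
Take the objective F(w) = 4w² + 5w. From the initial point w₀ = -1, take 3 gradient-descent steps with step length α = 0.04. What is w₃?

F′(w) = 8w + 5
w₁ = -1 − 0.04·(-3) = -0.88
w₂ = -0.88 − 0.04·(-2.04) = -0.7984
w₃ = -0.7984 − 0.04·(-1.3872) = -0.742912

-0.742912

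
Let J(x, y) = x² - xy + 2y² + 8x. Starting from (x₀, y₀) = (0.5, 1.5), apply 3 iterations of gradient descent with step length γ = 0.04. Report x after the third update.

-0.354688

∇J = (2x - y + 8, -x + 4y)
(x₁, y₁) = (0.5, 1.5) − 0.04·(7.5, 5.5) = (0.2, 1.28)
(x₂, y₂) = (0.2, 1.28) − 0.04·(7.12, 4.92) = (-0.0848, 1.0832)
(x₃, y₃) = (-0.0848, 1.0832) − 0.04·(6.7472, 4.4176) = (-0.354688, 0.906496)
x = -0.354688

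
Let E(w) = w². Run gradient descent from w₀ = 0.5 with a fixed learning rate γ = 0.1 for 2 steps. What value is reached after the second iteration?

E′(w) = 2w
Step 1: E′(0.5) = 1; w₁ = 0.5 − 0.1·1 = 0.4
Step 2: E′(0.4) = 0.8; w₂ = 0.4 − 0.1·0.8 = 0.32

0.32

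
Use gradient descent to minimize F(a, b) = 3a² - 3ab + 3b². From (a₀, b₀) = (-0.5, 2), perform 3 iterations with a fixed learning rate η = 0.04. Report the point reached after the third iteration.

∇F = (6a - 3b, -3a + 6b)
Step 1: at (-0.5, 2), ∇F = (-9, 13.5) → (-0.5, 2) − 0.04·(-9, 13.5) = (-0.14, 1.46)
Step 2: at (-0.14, 1.46), ∇F = (-5.22, 9.18) → (-0.14, 1.46) − 0.04·(-5.22, 9.18) = (0.0688, 1.0928)
Step 3: at (0.0688, 1.0928), ∇F = (-2.8656, 6.3504) → (0.0688, 1.0928) − 0.04·(-2.8656, 6.3504) = (0.183424, 0.838784)

(0.183424, 0.838784)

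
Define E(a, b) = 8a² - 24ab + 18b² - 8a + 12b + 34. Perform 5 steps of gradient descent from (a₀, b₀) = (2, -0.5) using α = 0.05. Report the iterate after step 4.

(5.8448, -6.2672)

∇E = (16a - 24b - 8, -24a + 36b + 12)
Step 1: at (2, -0.5), ∇E = (36, -54) → (2, -0.5) − 0.05·(36, -54) = (0.2, 2.2)
Step 2: at (0.2, 2.2), ∇E = (-57.6, 86.4) → (0.2, 2.2) − 0.05·(-57.6, 86.4) = (3.08, -2.12)
Step 3: at (3.08, -2.12), ∇E = (92.16, -138.24) → (3.08, -2.12) − 0.05·(92.16, -138.24) = (-1.528, 4.792)
Step 4: at (-1.528, 4.792), ∇E = (-147.456, 221.184) → (-1.528, 4.792) − 0.05·(-147.456, 221.184) = (5.8448, -6.2672)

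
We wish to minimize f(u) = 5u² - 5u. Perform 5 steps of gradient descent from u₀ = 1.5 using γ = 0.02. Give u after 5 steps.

f′(u) = 10u - 5
Step 1: f′(1.5) = 10; u₁ = 1.5 − 0.02·10 = 1.3
Step 2: f′(1.3) = 8; u₂ = 1.3 − 0.02·8 = 1.14
Step 3: f′(1.14) = 6.4; u₃ = 1.14 − 0.02·6.4 = 1.012
Step 4: f′(1.012) = 5.12; u₄ = 1.012 − 0.02·5.12 = 0.9096
Step 5: f′(0.9096) = 4.096; u₅ = 0.9096 − 0.02·4.096 = 0.82768

0.82768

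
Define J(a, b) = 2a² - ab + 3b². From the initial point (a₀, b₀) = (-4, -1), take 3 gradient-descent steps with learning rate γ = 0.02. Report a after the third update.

∇J = (4a - b, -a + 6b)
Step 1: at (-4, -1), ∇J = (-15, -2) → (-4, -1) − 0.02·(-15, -2) = (-3.7, -0.96)
Step 2: at (-3.7, -0.96), ∇J = (-13.84, -2.06) → (-3.7, -0.96) − 0.02·(-13.84, -2.06) = (-3.4232, -0.9188)
Step 3: at (-3.4232, -0.9188), ∇J = (-12.774, -2.0896) → (-3.4232, -0.9188) − 0.02·(-12.774, -2.0896) = (-3.16772, -0.877008)
a = -3.16772

-3.16772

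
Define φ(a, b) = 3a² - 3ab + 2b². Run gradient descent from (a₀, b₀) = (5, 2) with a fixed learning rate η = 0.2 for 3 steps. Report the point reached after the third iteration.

∇φ = (6a - 3b, -3a + 4b)
Step 1: at (5, 2), ∇φ = (24, -7) → (5, 2) − 0.2·(24, -7) = (0.2, 3.4)
Step 2: at (0.2, 3.4), ∇φ = (-9, 13) → (0.2, 3.4) − 0.2·(-9, 13) = (2, 0.8)
Step 3: at (2, 0.8), ∇φ = (9.6, -2.8) → (2, 0.8) − 0.2·(9.6, -2.8) = (0.08, 1.36)

(0.08, 1.36)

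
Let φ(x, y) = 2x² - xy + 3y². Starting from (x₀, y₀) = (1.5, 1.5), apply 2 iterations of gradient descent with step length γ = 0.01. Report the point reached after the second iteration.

(1.41105, 1.35405)

∇φ = (4x - y, -x + 6y)
Step 1: at (1.5, 1.5), ∇φ = (4.5, 7.5) → (1.5, 1.5) − 0.01·(4.5, 7.5) = (1.455, 1.425)
Step 2: at (1.455, 1.425), ∇φ = (4.395, 7.095) → (1.455, 1.425) − 0.01·(4.395, 7.095) = (1.41105, 1.35405)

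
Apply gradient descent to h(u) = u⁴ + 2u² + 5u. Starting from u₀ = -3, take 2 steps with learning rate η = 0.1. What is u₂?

h′(u) = 4u³ + 4u + 5
Step 1: h′(-3) = -115; u₁ = -3 − 0.1·(-115) = 8.5
Step 2: h′(8.5) = 2495.5; u₂ = 8.5 − 0.1·2495.5 = -241.05

-241.05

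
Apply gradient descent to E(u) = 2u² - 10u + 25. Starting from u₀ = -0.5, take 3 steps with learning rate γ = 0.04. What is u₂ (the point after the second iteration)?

0.3832

E′(u) = 4u - 10
Step 1: E′(-0.5) = -12; u₁ = -0.5 − 0.04·(-12) = -0.02
Step 2: E′(-0.02) = -10.08; u₂ = -0.02 − 0.04·(-10.08) = 0.3832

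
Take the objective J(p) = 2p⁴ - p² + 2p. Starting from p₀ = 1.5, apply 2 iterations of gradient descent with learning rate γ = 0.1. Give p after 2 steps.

-0.4552

J′(p) = 8p³ - 2p + 2
Step 1: J′(1.5) = 26; p₁ = 1.5 − 0.1·26 = -1.1
Step 2: J′(-1.1) = -6.448; p₂ = -1.1 − 0.1·(-6.448) = -0.4552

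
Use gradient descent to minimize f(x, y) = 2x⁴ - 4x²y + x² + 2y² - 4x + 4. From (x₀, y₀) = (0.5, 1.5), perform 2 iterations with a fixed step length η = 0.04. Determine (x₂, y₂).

∇f = (8x³ - 8xy + 2x - 4, -4x² + 4y)
Step 1: at (0.5, 1.5), ∇f = (-8, 5) → (0.5, 1.5) − 0.04·(-8, 5) = (0.82, 1.3)
Step 2: at (0.82, 1.3), ∇f = (-6.477056, 2.5104) → (0.82, 1.3) − 0.04·(-6.477056, 2.5104) = (1.07908224, 1.199584)

(1.07908224, 1.199584)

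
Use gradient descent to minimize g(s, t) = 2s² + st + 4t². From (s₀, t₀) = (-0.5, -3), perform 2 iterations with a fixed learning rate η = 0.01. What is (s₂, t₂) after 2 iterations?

(-0.40445, -2.5301)

∇g = (4s + t, s + 8t)
Step 1: at (-0.5, -3), ∇g = (-5, -24.5) → (-0.5, -3) − 0.01·(-5, -24.5) = (-0.45, -2.755)
Step 2: at (-0.45, -2.755), ∇g = (-4.555, -22.49) → (-0.45, -2.755) − 0.01·(-4.555, -22.49) = (-0.40445, -2.5301)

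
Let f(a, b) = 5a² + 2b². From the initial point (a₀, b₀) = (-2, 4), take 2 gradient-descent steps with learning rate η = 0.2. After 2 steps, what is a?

-2

∇f = (10a, 4b)
Step 1: at (-2, 4), ∇f = (-20, 16) → (-2, 4) − 0.2·(-20, 16) = (2, 0.8)
Step 2: at (2, 0.8), ∇f = (20, 3.2) → (2, 0.8) − 0.2·(20, 3.2) = (-2, 0.16)
a = -2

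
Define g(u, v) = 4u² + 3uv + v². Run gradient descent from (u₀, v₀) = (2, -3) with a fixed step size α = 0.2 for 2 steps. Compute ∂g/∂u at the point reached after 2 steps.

∇g = (8u + 3v, 3u + 2v)
(u₁, v₁) = (2, -3) − 0.2·(7, 0) = (0.6, -3)
(u₂, v₂) = (0.6, -3) − 0.2·(-4.2, -4.2) = (1.44, -2.16)
∂g/∂u at (1.44, -2.16) = 5.04

5.04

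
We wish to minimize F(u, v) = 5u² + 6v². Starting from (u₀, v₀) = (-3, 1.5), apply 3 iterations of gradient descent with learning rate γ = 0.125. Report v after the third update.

∇F = (10u, 12v)
Step 1: at (-3, 1.5), ∇F = (-30, 18) → (-3, 1.5) − 0.125·(-30, 18) = (0.75, -0.75)
Step 2: at (0.75, -0.75), ∇F = (7.5, -9) → (0.75, -0.75) − 0.125·(7.5, -9) = (-0.1875, 0.375)
Step 3: at (-0.1875, 0.375), ∇F = (-1.875, 4.5) → (-0.1875, 0.375) − 0.125·(-1.875, 4.5) = (0.046875, -0.1875)
v = -0.1875

-0.1875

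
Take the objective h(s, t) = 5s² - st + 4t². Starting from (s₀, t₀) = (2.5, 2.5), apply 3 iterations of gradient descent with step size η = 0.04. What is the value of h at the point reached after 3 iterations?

4.9986322432

∇h = (10s - t, -s + 8t)
(s₁, t₁) = (2.5, 2.5) − 0.04·(22.5, 17.5) = (1.6, 1.8)
(s₂, t₂) = (1.6, 1.8) − 0.04·(14.2, 12.8) = (1.032, 1.288)
(s₃, t₃) = (1.032, 1.288) − 0.04·(9.032, 9.272) = (0.67072, 0.91712)
h(0.67072, 0.91712) = 4.9986322432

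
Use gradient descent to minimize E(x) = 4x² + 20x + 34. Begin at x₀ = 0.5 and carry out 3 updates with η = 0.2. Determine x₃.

E′(x) = 8x + 20
x₁ = 0.5 − 0.2·24 = -4.3
x₂ = -4.3 − 0.2·(-14.4) = -1.42
x₃ = -1.42 − 0.2·8.64 = -3.148

-3.148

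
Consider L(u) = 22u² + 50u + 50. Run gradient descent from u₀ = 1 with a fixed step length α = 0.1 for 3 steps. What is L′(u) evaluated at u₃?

-3694.576

L′(u) = 44u + 50
Step 1: L′(1) = 94; u₁ = 1 − 0.1·94 = -8.4
Step 2: L′(-8.4) = -319.6; u₂ = -8.4 − 0.1·(-319.6) = 23.56
Step 3: L′(23.56) = 1086.64; u₃ = 23.56 − 0.1·1086.64 = -85.104
L′(u) at (-85.104) = -3694.576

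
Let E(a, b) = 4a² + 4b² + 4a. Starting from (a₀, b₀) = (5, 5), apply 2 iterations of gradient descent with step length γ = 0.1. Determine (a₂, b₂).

(-0.28, 0.2)

∇E = (8a + 4, 8b)
Step 1: at (5, 5), ∇E = (44, 40) → (5, 5) − 0.1·(44, 40) = (0.6, 1)
Step 2: at (0.6, 1), ∇E = (8.8, 8) → (0.6, 1) − 0.1·(8.8, 8) = (-0.28, 0.2)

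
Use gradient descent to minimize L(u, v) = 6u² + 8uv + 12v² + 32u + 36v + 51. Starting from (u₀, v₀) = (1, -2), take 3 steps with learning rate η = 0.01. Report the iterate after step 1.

∇L = (12u + 8v + 32, 8u + 24v + 36)
(u₁, v₁) = (1, -2) − 0.01·(28, -4) = (0.72, -1.96)

(0.72, -1.96)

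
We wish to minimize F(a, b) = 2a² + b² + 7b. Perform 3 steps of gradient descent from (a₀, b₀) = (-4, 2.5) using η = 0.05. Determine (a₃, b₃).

∇F = (4a, 2b + 7)
(a₁, b₁) = (-4, 2.5) − 0.05·(-16, 12) = (-3.2, 1.9)
(a₂, b₂) = (-3.2, 1.9) − 0.05·(-12.8, 10.8) = (-2.56, 1.36)
(a₃, b₃) = (-2.56, 1.36) − 0.05·(-10.24, 9.72) = (-2.048, 0.874)

(-2.048, 0.874)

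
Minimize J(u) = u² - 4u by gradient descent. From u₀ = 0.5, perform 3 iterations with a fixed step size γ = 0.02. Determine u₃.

0.672896

J′(u) = 2u - 4
u₁ = 0.5 − 0.02·(-3) = 0.56
u₂ = 0.56 − 0.02·(-2.88) = 0.6176
u₃ = 0.6176 − 0.02·(-2.7648) = 0.672896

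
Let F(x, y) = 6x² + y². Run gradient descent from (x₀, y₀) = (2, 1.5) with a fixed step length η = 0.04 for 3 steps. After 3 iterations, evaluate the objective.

∇F = (12x, 2y)
(x₁, y₁) = (2, 1.5) − 0.04·(24, 3) = (1.04, 1.38)
(x₂, y₂) = (1.04, 1.38) − 0.04·(12.48, 2.76) = (0.5408, 1.2696)
(x₃, y₃) = (0.5408, 1.2696) − 0.04·(6.4896, 2.5392) = (0.281216, 1.168032)
F(0.281216, 1.168032) = 1.83879338496

1.83879338496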